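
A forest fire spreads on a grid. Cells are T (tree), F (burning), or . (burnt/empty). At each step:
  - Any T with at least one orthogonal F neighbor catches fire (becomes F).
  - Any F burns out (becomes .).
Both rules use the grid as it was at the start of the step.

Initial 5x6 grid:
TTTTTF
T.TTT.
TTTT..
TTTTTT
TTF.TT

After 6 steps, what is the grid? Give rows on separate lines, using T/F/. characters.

Step 1: 3 trees catch fire, 2 burn out
  TTTTF.
  T.TTT.
  TTTT..
  TTFTTT
  TF..TT
Step 2: 6 trees catch fire, 3 burn out
  TTTF..
  T.TTF.
  TTFT..
  TF.FTT
  F...TT
Step 3: 7 trees catch fire, 6 burn out
  TTF...
  T.FF..
  TF.F..
  F...FT
  ....TT
Step 4: 4 trees catch fire, 7 burn out
  TF....
  T.....
  F.....
  .....F
  ....FT
Step 5: 3 trees catch fire, 4 burn out
  F.....
  F.....
  ......
  ......
  .....F
Step 6: 0 trees catch fire, 3 burn out
  ......
  ......
  ......
  ......
  ......

......
......
......
......
......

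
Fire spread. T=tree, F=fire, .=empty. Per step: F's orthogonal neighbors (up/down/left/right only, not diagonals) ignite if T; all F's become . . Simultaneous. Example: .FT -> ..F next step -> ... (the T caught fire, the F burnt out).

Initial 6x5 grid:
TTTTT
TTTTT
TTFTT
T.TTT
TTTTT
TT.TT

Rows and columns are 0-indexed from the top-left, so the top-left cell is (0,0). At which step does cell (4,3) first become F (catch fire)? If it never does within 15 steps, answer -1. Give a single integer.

Step 1: cell (4,3)='T' (+4 fires, +1 burnt)
Step 2: cell (4,3)='T' (+7 fires, +4 burnt)
Step 3: cell (4,3)='F' (+8 fires, +7 burnt)
  -> target ignites at step 3
Step 4: cell (4,3)='.' (+6 fires, +8 burnt)
Step 5: cell (4,3)='.' (+2 fires, +6 burnt)
Step 6: cell (4,3)='.' (+0 fires, +2 burnt)
  fire out at step 6

3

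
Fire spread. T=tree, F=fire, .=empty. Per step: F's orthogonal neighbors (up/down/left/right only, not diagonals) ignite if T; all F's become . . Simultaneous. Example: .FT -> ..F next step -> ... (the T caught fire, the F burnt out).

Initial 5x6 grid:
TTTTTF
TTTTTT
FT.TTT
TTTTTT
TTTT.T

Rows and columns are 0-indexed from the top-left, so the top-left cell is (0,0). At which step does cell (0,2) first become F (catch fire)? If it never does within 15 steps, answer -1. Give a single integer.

Step 1: cell (0,2)='T' (+5 fires, +2 burnt)
Step 2: cell (0,2)='T' (+7 fires, +5 burnt)
Step 3: cell (0,2)='F' (+8 fires, +7 burnt)
  -> target ignites at step 3
Step 4: cell (0,2)='.' (+5 fires, +8 burnt)
Step 5: cell (0,2)='.' (+1 fires, +5 burnt)
Step 6: cell (0,2)='.' (+0 fires, +1 burnt)
  fire out at step 6

3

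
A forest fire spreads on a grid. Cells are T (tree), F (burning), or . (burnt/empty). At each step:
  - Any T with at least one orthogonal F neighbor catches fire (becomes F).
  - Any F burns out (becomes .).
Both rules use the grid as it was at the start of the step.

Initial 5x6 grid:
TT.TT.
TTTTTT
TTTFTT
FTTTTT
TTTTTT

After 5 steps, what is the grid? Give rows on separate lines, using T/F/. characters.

Step 1: 7 trees catch fire, 2 burn out
  TT.TT.
  TTTFTT
  FTF.FT
  .FTFTT
  FTTTTT
Step 2: 10 trees catch fire, 7 burn out
  TT.FT.
  FTF.FT
  .F...F
  ..F.FT
  .FTFTT
Step 3: 7 trees catch fire, 10 burn out
  FT..F.
  .F...F
  ......
  .....F
  ..F.FT
Step 4: 2 trees catch fire, 7 burn out
  .F....
  ......
  ......
  ......
  .....F
Step 5: 0 trees catch fire, 2 burn out
  ......
  ......
  ......
  ......
  ......

......
......
......
......
......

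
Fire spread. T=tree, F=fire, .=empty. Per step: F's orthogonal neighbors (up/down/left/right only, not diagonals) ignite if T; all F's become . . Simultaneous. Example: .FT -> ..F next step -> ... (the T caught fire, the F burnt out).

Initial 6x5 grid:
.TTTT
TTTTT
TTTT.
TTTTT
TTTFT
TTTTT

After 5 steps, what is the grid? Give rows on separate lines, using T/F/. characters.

Step 1: 4 trees catch fire, 1 burn out
  .TTTT
  TTTTT
  TTTT.
  TTTFT
  TTF.F
  TTTFT
Step 2: 6 trees catch fire, 4 burn out
  .TTTT
  TTTTT
  TTTF.
  TTF.F
  TF...
  TTF.F
Step 3: 5 trees catch fire, 6 burn out
  .TTTT
  TTTFT
  TTF..
  TF...
  F....
  TF...
Step 4: 6 trees catch fire, 5 burn out
  .TTFT
  TTF.F
  TF...
  F....
  .....
  F....
Step 5: 4 trees catch fire, 6 burn out
  .TF.F
  TF...
  F....
  .....
  .....
  .....

.TF.F
TF...
F....
.....
.....
.....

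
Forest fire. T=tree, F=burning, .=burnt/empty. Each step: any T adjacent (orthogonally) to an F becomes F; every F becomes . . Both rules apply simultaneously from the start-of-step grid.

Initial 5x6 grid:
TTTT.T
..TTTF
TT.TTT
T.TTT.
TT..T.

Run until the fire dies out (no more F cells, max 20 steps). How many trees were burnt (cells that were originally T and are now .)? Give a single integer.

Answer: 15

Derivation:
Step 1: +3 fires, +1 burnt (F count now 3)
Step 2: +2 fires, +3 burnt (F count now 2)
Step 3: +4 fires, +2 burnt (F count now 4)
Step 4: +3 fires, +4 burnt (F count now 3)
Step 5: +2 fires, +3 burnt (F count now 2)
Step 6: +1 fires, +2 burnt (F count now 1)
Step 7: +0 fires, +1 burnt (F count now 0)
Fire out after step 7
Initially T: 20, now '.': 25
Total burnt (originally-T cells now '.'): 15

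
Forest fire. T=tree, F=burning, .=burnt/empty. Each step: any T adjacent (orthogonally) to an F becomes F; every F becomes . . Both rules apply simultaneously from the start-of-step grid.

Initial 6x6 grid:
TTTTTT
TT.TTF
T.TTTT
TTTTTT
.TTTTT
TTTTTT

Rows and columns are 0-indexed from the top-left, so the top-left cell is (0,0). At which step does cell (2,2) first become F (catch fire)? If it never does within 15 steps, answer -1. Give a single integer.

Step 1: cell (2,2)='T' (+3 fires, +1 burnt)
Step 2: cell (2,2)='T' (+4 fires, +3 burnt)
Step 3: cell (2,2)='T' (+4 fires, +4 burnt)
Step 4: cell (2,2)='F' (+5 fires, +4 burnt)
  -> target ignites at step 4
Step 5: cell (2,2)='.' (+4 fires, +5 burnt)
Step 6: cell (2,2)='.' (+5 fires, +4 burnt)
Step 7: cell (2,2)='.' (+4 fires, +5 burnt)
Step 8: cell (2,2)='.' (+2 fires, +4 burnt)
Step 9: cell (2,2)='.' (+1 fires, +2 burnt)
Step 10: cell (2,2)='.' (+0 fires, +1 burnt)
  fire out at step 10

4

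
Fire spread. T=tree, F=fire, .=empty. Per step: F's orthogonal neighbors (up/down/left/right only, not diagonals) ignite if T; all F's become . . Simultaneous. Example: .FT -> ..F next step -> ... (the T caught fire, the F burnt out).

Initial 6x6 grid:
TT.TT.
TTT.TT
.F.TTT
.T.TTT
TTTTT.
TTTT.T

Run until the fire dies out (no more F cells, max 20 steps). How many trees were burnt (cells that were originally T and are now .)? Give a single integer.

Step 1: +2 fires, +1 burnt (F count now 2)
Step 2: +4 fires, +2 burnt (F count now 4)
Step 3: +4 fires, +4 burnt (F count now 4)
Step 4: +3 fires, +4 burnt (F count now 3)
Step 5: +3 fires, +3 burnt (F count now 3)
Step 6: +2 fires, +3 burnt (F count now 2)
Step 7: +2 fires, +2 burnt (F count now 2)
Step 8: +2 fires, +2 burnt (F count now 2)
Step 9: +2 fires, +2 burnt (F count now 2)
Step 10: +1 fires, +2 burnt (F count now 1)
Step 11: +0 fires, +1 burnt (F count now 0)
Fire out after step 11
Initially T: 26, now '.': 35
Total burnt (originally-T cells now '.'): 25

Answer: 25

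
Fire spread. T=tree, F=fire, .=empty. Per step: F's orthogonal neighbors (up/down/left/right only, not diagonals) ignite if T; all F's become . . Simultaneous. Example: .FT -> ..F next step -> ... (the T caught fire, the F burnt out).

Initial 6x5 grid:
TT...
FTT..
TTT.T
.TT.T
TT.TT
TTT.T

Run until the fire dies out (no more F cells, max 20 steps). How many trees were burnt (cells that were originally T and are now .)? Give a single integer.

Step 1: +3 fires, +1 burnt (F count now 3)
Step 2: +3 fires, +3 burnt (F count now 3)
Step 3: +2 fires, +3 burnt (F count now 2)
Step 4: +2 fires, +2 burnt (F count now 2)
Step 5: +2 fires, +2 burnt (F count now 2)
Step 6: +2 fires, +2 burnt (F count now 2)
Step 7: +0 fires, +2 burnt (F count now 0)
Fire out after step 7
Initially T: 19, now '.': 25
Total burnt (originally-T cells now '.'): 14

Answer: 14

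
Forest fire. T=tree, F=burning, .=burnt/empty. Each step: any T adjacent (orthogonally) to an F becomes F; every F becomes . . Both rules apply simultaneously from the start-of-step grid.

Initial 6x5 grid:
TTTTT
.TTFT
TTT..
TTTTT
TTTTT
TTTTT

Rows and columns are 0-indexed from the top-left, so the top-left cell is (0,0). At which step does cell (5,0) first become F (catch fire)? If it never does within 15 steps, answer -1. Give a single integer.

Step 1: cell (5,0)='T' (+3 fires, +1 burnt)
Step 2: cell (5,0)='T' (+4 fires, +3 burnt)
Step 3: cell (5,0)='T' (+3 fires, +4 burnt)
Step 4: cell (5,0)='T' (+5 fires, +3 burnt)
Step 5: cell (5,0)='T' (+5 fires, +5 burnt)
Step 6: cell (5,0)='T' (+4 fires, +5 burnt)
Step 7: cell (5,0)='F' (+2 fires, +4 burnt)
  -> target ignites at step 7
Step 8: cell (5,0)='.' (+0 fires, +2 burnt)
  fire out at step 8

7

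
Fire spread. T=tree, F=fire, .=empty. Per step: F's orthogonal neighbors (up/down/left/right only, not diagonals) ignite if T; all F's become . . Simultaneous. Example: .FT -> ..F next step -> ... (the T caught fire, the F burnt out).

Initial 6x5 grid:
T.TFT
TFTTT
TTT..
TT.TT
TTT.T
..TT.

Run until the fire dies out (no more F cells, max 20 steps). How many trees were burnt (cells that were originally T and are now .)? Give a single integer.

Step 1: +6 fires, +2 burnt (F count now 6)
Step 2: +5 fires, +6 burnt (F count now 5)
Step 3: +2 fires, +5 burnt (F count now 2)
Step 4: +2 fires, +2 burnt (F count now 2)
Step 5: +1 fires, +2 burnt (F count now 1)
Step 6: +1 fires, +1 burnt (F count now 1)
Step 7: +0 fires, +1 burnt (F count now 0)
Fire out after step 7
Initially T: 20, now '.': 27
Total burnt (originally-T cells now '.'): 17

Answer: 17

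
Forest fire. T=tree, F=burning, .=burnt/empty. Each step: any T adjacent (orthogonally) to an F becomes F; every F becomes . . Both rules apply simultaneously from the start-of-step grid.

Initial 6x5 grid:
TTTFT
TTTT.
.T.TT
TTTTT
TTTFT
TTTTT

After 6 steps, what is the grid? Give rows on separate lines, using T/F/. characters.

Step 1: 7 trees catch fire, 2 burn out
  TTF.F
  TTTF.
  .T.TT
  TTTFT
  TTF.F
  TTTFT
Step 2: 8 trees catch fire, 7 burn out
  TF...
  TTF..
  .T.FT
  TTF.F
  TF...
  TTF.F
Step 3: 6 trees catch fire, 8 burn out
  F....
  TF...
  .T..F
  TF...
  F....
  TF...
Step 4: 4 trees catch fire, 6 burn out
  .....
  F....
  .F...
  F....
  .....
  F....
Step 5: 0 trees catch fire, 4 burn out
  .....
  .....
  .....
  .....
  .....
  .....
Step 6: 0 trees catch fire, 0 burn out
  .....
  .....
  .....
  .....
  .....
  .....

.....
.....
.....
.....
.....
.....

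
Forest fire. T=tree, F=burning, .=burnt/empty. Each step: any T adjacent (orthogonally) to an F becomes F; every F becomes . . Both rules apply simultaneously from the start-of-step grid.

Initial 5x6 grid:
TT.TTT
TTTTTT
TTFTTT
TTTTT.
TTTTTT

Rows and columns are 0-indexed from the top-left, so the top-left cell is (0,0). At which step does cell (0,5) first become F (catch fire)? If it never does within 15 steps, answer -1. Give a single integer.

Step 1: cell (0,5)='T' (+4 fires, +1 burnt)
Step 2: cell (0,5)='T' (+7 fires, +4 burnt)
Step 3: cell (0,5)='T' (+9 fires, +7 burnt)
Step 4: cell (0,5)='T' (+5 fires, +9 burnt)
Step 5: cell (0,5)='F' (+2 fires, +5 burnt)
  -> target ignites at step 5
Step 6: cell (0,5)='.' (+0 fires, +2 burnt)
  fire out at step 6

5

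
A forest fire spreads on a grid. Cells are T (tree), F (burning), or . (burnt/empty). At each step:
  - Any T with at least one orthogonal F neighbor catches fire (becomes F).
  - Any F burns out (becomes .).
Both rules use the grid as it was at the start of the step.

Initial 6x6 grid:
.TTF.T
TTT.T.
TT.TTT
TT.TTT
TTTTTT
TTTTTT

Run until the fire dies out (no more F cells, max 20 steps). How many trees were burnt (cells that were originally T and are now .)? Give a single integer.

Step 1: +1 fires, +1 burnt (F count now 1)
Step 2: +2 fires, +1 burnt (F count now 2)
Step 3: +1 fires, +2 burnt (F count now 1)
Step 4: +2 fires, +1 burnt (F count now 2)
Step 5: +2 fires, +2 burnt (F count now 2)
Step 6: +2 fires, +2 burnt (F count now 2)
Step 7: +3 fires, +2 burnt (F count now 3)
Step 8: +3 fires, +3 burnt (F count now 3)
Step 9: +3 fires, +3 burnt (F count now 3)
Step 10: +4 fires, +3 burnt (F count now 4)
Step 11: +3 fires, +4 burnt (F count now 3)
Step 12: +2 fires, +3 burnt (F count now 2)
Step 13: +0 fires, +2 burnt (F count now 0)
Fire out after step 13
Initially T: 29, now '.': 35
Total burnt (originally-T cells now '.'): 28

Answer: 28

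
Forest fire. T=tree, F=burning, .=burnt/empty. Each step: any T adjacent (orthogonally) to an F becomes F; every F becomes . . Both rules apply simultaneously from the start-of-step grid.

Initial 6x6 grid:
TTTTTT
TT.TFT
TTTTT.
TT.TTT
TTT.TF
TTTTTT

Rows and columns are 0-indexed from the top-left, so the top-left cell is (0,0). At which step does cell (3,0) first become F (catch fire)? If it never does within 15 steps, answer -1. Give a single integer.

Step 1: cell (3,0)='T' (+7 fires, +2 burnt)
Step 2: cell (3,0)='T' (+5 fires, +7 burnt)
Step 3: cell (3,0)='T' (+4 fires, +5 burnt)
Step 4: cell (3,0)='T' (+3 fires, +4 burnt)
Step 5: cell (3,0)='T' (+6 fires, +3 burnt)
Step 6: cell (3,0)='F' (+4 fires, +6 burnt)
  -> target ignites at step 6
Step 7: cell (3,0)='.' (+1 fires, +4 burnt)
Step 8: cell (3,0)='.' (+0 fires, +1 burnt)
  fire out at step 8

6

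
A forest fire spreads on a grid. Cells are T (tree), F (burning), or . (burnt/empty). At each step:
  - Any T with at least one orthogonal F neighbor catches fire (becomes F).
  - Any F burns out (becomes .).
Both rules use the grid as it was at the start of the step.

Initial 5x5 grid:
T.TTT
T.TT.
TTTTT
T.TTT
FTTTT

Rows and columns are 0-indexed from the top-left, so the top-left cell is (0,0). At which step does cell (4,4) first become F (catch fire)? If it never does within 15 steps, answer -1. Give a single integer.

Step 1: cell (4,4)='T' (+2 fires, +1 burnt)
Step 2: cell (4,4)='T' (+2 fires, +2 burnt)
Step 3: cell (4,4)='T' (+4 fires, +2 burnt)
Step 4: cell (4,4)='F' (+4 fires, +4 burnt)
  -> target ignites at step 4
Step 5: cell (4,4)='.' (+3 fires, +4 burnt)
Step 6: cell (4,4)='.' (+3 fires, +3 burnt)
Step 7: cell (4,4)='.' (+1 fires, +3 burnt)
Step 8: cell (4,4)='.' (+1 fires, +1 burnt)
Step 9: cell (4,4)='.' (+0 fires, +1 burnt)
  fire out at step 9

4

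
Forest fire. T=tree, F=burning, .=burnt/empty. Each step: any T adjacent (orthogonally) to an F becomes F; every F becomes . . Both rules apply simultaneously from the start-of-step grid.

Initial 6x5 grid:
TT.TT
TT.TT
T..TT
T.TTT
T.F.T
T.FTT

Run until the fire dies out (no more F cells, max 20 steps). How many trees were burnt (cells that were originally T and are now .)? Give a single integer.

Step 1: +2 fires, +2 burnt (F count now 2)
Step 2: +2 fires, +2 burnt (F count now 2)
Step 3: +3 fires, +2 burnt (F count now 3)
Step 4: +2 fires, +3 burnt (F count now 2)
Step 5: +2 fires, +2 burnt (F count now 2)
Step 6: +1 fires, +2 burnt (F count now 1)
Step 7: +0 fires, +1 burnt (F count now 0)
Fire out after step 7
Initially T: 20, now '.': 22
Total burnt (originally-T cells now '.'): 12

Answer: 12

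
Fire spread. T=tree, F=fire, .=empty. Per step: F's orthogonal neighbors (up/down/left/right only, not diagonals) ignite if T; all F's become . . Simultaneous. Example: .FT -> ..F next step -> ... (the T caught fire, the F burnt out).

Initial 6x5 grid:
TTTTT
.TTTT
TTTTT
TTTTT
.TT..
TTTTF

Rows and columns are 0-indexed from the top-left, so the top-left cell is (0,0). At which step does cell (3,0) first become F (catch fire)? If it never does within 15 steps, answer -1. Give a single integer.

Step 1: cell (3,0)='T' (+1 fires, +1 burnt)
Step 2: cell (3,0)='T' (+1 fires, +1 burnt)
Step 3: cell (3,0)='T' (+2 fires, +1 burnt)
Step 4: cell (3,0)='T' (+3 fires, +2 burnt)
Step 5: cell (3,0)='T' (+3 fires, +3 burnt)
Step 6: cell (3,0)='F' (+5 fires, +3 burnt)
  -> target ignites at step 6
Step 7: cell (3,0)='.' (+5 fires, +5 burnt)
Step 8: cell (3,0)='.' (+3 fires, +5 burnt)
Step 9: cell (3,0)='.' (+2 fires, +3 burnt)
Step 10: cell (3,0)='.' (+0 fires, +2 burnt)
  fire out at step 10

6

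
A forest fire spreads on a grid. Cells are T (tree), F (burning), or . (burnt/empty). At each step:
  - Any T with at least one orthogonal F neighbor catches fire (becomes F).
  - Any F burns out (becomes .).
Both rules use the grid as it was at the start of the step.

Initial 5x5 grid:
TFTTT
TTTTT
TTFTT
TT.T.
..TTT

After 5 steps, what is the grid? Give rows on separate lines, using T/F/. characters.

Step 1: 6 trees catch fire, 2 burn out
  F.FTT
  TFFTT
  TF.FT
  TT.T.
  ..TTT
Step 2: 7 trees catch fire, 6 burn out
  ...FT
  F..FT
  F...F
  TF.F.
  ..TTT
Step 3: 4 trees catch fire, 7 burn out
  ....F
  ....F
  .....
  F....
  ..TFT
Step 4: 2 trees catch fire, 4 burn out
  .....
  .....
  .....
  .....
  ..F.F
Step 5: 0 trees catch fire, 2 burn out
  .....
  .....
  .....
  .....
  .....

.....
.....
.....
.....
.....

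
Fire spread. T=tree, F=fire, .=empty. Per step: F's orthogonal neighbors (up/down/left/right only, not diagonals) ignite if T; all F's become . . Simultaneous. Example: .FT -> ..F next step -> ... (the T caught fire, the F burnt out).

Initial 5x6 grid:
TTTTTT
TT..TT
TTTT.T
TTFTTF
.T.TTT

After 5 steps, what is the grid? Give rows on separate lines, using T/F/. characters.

Step 1: 6 trees catch fire, 2 burn out
  TTTTTT
  TT..TT
  TTFT.F
  TF.FF.
  .T.TTF
Step 2: 7 trees catch fire, 6 burn out
  TTTTTT
  TT..TF
  TF.F..
  F.....
  .F.FF.
Step 3: 4 trees catch fire, 7 burn out
  TTTTTF
  TF..F.
  F.....
  ......
  ......
Step 4: 3 trees catch fire, 4 burn out
  TFTTF.
  F.....
  ......
  ......
  ......
Step 5: 3 trees catch fire, 3 burn out
  F.FF..
  ......
  ......
  ......
  ......

F.FF..
......
......
......
......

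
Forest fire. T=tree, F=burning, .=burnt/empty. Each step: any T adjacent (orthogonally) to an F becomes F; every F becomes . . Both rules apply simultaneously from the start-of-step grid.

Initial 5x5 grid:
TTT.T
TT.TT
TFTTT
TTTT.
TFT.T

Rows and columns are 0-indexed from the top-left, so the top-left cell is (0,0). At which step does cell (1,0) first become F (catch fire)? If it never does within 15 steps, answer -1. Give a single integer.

Step 1: cell (1,0)='T' (+6 fires, +2 burnt)
Step 2: cell (1,0)='F' (+5 fires, +6 burnt)
  -> target ignites at step 2
Step 3: cell (1,0)='.' (+5 fires, +5 burnt)
Step 4: cell (1,0)='.' (+1 fires, +5 burnt)
Step 5: cell (1,0)='.' (+1 fires, +1 burnt)
Step 6: cell (1,0)='.' (+0 fires, +1 burnt)
  fire out at step 6

2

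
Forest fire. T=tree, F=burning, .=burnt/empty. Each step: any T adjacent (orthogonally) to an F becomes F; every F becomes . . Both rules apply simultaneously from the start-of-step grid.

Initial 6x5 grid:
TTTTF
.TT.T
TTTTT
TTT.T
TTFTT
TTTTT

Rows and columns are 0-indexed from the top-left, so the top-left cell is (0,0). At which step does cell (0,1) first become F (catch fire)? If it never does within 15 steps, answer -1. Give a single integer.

Step 1: cell (0,1)='T' (+6 fires, +2 burnt)
Step 2: cell (0,1)='T' (+8 fires, +6 burnt)
Step 3: cell (0,1)='F' (+8 fires, +8 burnt)
  -> target ignites at step 3
Step 4: cell (0,1)='.' (+3 fires, +8 burnt)
Step 5: cell (0,1)='.' (+0 fires, +3 burnt)
  fire out at step 5

3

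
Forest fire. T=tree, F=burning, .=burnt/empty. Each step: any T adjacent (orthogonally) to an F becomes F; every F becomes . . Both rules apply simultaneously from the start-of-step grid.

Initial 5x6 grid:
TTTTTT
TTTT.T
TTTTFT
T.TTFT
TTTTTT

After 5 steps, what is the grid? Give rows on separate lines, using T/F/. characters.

Step 1: 5 trees catch fire, 2 burn out
  TTTTTT
  TTTT.T
  TTTF.F
  T.TF.F
  TTTTFT
Step 2: 6 trees catch fire, 5 burn out
  TTTTTT
  TTTF.F
  TTF...
  T.F...
  TTTF.F
Step 3: 5 trees catch fire, 6 burn out
  TTTFTF
  TTF...
  TF....
  T.....
  TTF...
Step 4: 5 trees catch fire, 5 burn out
  TTF.F.
  TF....
  F.....
  T.....
  TF....
Step 5: 4 trees catch fire, 5 burn out
  TF....
  F.....
  ......
  F.....
  F.....

TF....
F.....
......
F.....
F.....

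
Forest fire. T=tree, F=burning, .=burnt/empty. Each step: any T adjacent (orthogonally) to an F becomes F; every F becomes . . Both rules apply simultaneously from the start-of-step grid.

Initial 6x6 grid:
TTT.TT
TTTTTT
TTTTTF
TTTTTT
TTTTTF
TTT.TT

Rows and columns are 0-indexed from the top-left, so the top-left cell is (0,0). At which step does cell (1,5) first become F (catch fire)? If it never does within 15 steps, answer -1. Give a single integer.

Step 1: cell (1,5)='F' (+5 fires, +2 burnt)
  -> target ignites at step 1
Step 2: cell (1,5)='.' (+6 fires, +5 burnt)
Step 3: cell (1,5)='.' (+5 fires, +6 burnt)
Step 4: cell (1,5)='.' (+5 fires, +5 burnt)
Step 5: cell (1,5)='.' (+6 fires, +5 burnt)
Step 6: cell (1,5)='.' (+4 fires, +6 burnt)
Step 7: cell (1,5)='.' (+1 fires, +4 burnt)
Step 8: cell (1,5)='.' (+0 fires, +1 burnt)
  fire out at step 8

1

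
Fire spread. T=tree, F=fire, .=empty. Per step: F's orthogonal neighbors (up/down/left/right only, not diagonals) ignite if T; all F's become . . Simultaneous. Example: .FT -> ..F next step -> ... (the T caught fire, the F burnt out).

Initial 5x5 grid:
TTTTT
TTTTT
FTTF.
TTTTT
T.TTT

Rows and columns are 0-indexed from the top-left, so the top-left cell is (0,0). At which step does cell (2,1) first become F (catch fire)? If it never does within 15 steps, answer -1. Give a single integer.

Step 1: cell (2,1)='F' (+6 fires, +2 burnt)
  -> target ignites at step 1
Step 2: cell (2,1)='.' (+10 fires, +6 burnt)
Step 3: cell (2,1)='.' (+5 fires, +10 burnt)
Step 4: cell (2,1)='.' (+0 fires, +5 burnt)
  fire out at step 4

1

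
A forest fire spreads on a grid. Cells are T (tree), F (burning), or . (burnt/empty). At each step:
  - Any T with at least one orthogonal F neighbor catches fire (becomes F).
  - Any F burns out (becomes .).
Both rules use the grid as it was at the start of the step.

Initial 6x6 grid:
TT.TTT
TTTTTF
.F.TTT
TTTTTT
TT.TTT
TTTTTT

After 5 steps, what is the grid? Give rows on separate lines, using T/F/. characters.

Step 1: 5 trees catch fire, 2 burn out
  TT.TTF
  TFTTF.
  ...TTF
  TFTTTT
  TT.TTT
  TTTTTT
Step 2: 10 trees catch fire, 5 burn out
  TF.TF.
  F.FF..
  ...TF.
  F.FTTF
  TF.TTT
  TTTTTT
Step 3: 8 trees catch fire, 10 burn out
  F..F..
  ......
  ...F..
  ...FF.
  F..TTF
  TFTTTT
Step 4: 5 trees catch fire, 8 burn out
  ......
  ......
  ......
  ......
  ...FF.
  F.FTTF
Step 5: 2 trees catch fire, 5 burn out
  ......
  ......
  ......
  ......
  ......
  ...FF.

......
......
......
......
......
...FF.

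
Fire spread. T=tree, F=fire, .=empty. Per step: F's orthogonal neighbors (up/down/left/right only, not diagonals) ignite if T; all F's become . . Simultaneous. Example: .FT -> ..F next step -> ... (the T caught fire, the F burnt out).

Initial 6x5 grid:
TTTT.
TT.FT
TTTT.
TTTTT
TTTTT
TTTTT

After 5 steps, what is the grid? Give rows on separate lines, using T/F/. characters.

Step 1: 3 trees catch fire, 1 burn out
  TTTF.
  TT..F
  TTTF.
  TTTTT
  TTTTT
  TTTTT
Step 2: 3 trees catch fire, 3 burn out
  TTF..
  TT...
  TTF..
  TTTFT
  TTTTT
  TTTTT
Step 3: 5 trees catch fire, 3 burn out
  TF...
  TT...
  TF...
  TTF.F
  TTTFT
  TTTTT
Step 4: 7 trees catch fire, 5 burn out
  F....
  TF...
  F....
  TF...
  TTF.F
  TTTFT
Step 5: 5 trees catch fire, 7 burn out
  .....
  F....
  .....
  F....
  TF...
  TTF.F

.....
F....
.....
F....
TF...
TTF.F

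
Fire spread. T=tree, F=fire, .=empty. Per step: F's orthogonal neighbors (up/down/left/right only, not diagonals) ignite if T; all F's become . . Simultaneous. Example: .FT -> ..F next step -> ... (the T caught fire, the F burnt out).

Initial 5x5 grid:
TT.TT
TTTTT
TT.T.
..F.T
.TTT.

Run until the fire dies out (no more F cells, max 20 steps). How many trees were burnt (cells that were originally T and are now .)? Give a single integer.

Step 1: +1 fires, +1 burnt (F count now 1)
Step 2: +2 fires, +1 burnt (F count now 2)
Step 3: +0 fires, +2 burnt (F count now 0)
Fire out after step 3
Initially T: 16, now '.': 12
Total burnt (originally-T cells now '.'): 3

Answer: 3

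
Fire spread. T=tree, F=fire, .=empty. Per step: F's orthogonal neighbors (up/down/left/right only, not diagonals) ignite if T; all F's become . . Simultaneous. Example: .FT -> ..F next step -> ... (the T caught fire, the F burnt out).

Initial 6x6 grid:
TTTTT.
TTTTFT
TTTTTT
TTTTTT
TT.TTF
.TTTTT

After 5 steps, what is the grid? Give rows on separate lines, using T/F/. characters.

Step 1: 7 trees catch fire, 2 burn out
  TTTTF.
  TTTF.F
  TTTTFT
  TTTTTF
  TT.TF.
  .TTTTF
Step 2: 7 trees catch fire, 7 burn out
  TTTF..
  TTF...
  TTTF.F
  TTTTF.
  TT.F..
  .TTTF.
Step 3: 5 trees catch fire, 7 burn out
  TTF...
  TF....
  TTF...
  TTTF..
  TT....
  .TTF..
Step 4: 5 trees catch fire, 5 burn out
  TF....
  F.....
  TF....
  TTF...
  TT....
  .TF...
Step 5: 4 trees catch fire, 5 burn out
  F.....
  ......
  F.....
  TF....
  TT....
  .F....

F.....
......
F.....
TF....
TT....
.F....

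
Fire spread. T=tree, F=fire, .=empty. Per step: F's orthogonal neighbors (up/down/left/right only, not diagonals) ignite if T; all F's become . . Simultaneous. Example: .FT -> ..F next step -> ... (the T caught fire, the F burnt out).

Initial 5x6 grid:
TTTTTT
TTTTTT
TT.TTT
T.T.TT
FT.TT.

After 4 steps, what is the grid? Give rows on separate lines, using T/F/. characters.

Step 1: 2 trees catch fire, 1 burn out
  TTTTTT
  TTTTTT
  TT.TTT
  F.T.TT
  .F.TT.
Step 2: 1 trees catch fire, 2 burn out
  TTTTTT
  TTTTTT
  FT.TTT
  ..T.TT
  ...TT.
Step 3: 2 trees catch fire, 1 burn out
  TTTTTT
  FTTTTT
  .F.TTT
  ..T.TT
  ...TT.
Step 4: 2 trees catch fire, 2 burn out
  FTTTTT
  .FTTTT
  ...TTT
  ..T.TT
  ...TT.

FTTTTT
.FTTTT
...TTT
..T.TT
...TT.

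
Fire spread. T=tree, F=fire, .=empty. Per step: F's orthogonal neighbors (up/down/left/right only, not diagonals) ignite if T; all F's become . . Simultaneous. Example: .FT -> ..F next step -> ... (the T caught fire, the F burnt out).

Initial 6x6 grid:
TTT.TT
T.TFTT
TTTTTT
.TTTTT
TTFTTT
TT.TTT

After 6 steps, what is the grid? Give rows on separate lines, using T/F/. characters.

Step 1: 6 trees catch fire, 2 burn out
  TTT.TT
  T.F.FT
  TTTFTT
  .TFTTT
  TF.FTT
  TT.TTT
Step 2: 11 trees catch fire, 6 burn out
  TTF.FT
  T....F
  TTF.FT
  .F.FTT
  F...FT
  TF.FTT
Step 3: 8 trees catch fire, 11 burn out
  TF...F
  T.....
  TF...F
  ....FT
  .....F
  F...FT
Step 4: 4 trees catch fire, 8 burn out
  F.....
  T.....
  F.....
  .....F
  ......
  .....F
Step 5: 1 trees catch fire, 4 burn out
  ......
  F.....
  ......
  ......
  ......
  ......
Step 6: 0 trees catch fire, 1 burn out
  ......
  ......
  ......
  ......
  ......
  ......

......
......
......
......
......
......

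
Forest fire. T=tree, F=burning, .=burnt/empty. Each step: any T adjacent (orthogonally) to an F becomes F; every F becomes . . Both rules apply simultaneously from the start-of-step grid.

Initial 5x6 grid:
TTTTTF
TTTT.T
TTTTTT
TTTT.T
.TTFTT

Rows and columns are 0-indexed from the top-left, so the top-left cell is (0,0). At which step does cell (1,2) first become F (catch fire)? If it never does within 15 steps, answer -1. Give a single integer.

Step 1: cell (1,2)='T' (+5 fires, +2 burnt)
Step 2: cell (1,2)='T' (+6 fires, +5 burnt)
Step 3: cell (1,2)='T' (+6 fires, +6 burnt)
Step 4: cell (1,2)='F' (+4 fires, +6 burnt)
  -> target ignites at step 4
Step 5: cell (1,2)='.' (+3 fires, +4 burnt)
Step 6: cell (1,2)='.' (+1 fires, +3 burnt)
Step 7: cell (1,2)='.' (+0 fires, +1 burnt)
  fire out at step 7

4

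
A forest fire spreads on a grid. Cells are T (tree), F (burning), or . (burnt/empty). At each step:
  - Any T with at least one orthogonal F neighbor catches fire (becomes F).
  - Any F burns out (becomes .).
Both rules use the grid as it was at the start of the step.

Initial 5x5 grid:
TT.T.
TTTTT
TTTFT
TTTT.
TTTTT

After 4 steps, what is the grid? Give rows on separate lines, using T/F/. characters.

Step 1: 4 trees catch fire, 1 burn out
  TT.T.
  TTTFT
  TTF.F
  TTTF.
  TTTTT
Step 2: 6 trees catch fire, 4 burn out
  TT.F.
  TTF.F
  TF...
  TTF..
  TTTFT
Step 3: 5 trees catch fire, 6 burn out
  TT...
  TF...
  F....
  TF...
  TTF.F
Step 4: 4 trees catch fire, 5 burn out
  TF...
  F....
  .....
  F....
  TF...

TF...
F....
.....
F....
TF...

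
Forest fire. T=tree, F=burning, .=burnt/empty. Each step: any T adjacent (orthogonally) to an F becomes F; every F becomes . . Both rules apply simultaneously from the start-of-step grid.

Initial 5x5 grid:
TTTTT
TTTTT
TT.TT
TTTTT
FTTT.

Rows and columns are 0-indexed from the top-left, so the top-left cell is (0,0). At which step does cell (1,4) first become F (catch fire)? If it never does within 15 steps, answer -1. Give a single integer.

Step 1: cell (1,4)='T' (+2 fires, +1 burnt)
Step 2: cell (1,4)='T' (+3 fires, +2 burnt)
Step 3: cell (1,4)='T' (+4 fires, +3 burnt)
Step 4: cell (1,4)='T' (+3 fires, +4 burnt)
Step 5: cell (1,4)='T' (+4 fires, +3 burnt)
Step 6: cell (1,4)='T' (+3 fires, +4 burnt)
Step 7: cell (1,4)='F' (+2 fires, +3 burnt)
  -> target ignites at step 7
Step 8: cell (1,4)='.' (+1 fires, +2 burnt)
Step 9: cell (1,4)='.' (+0 fires, +1 burnt)
  fire out at step 9

7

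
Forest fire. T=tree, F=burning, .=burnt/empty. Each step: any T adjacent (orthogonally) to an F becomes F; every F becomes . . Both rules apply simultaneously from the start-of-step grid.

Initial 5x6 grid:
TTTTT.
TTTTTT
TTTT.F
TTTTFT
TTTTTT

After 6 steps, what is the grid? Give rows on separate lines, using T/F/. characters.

Step 1: 4 trees catch fire, 2 burn out
  TTTTT.
  TTTTTF
  TTTT..
  TTTF.F
  TTTTFT
Step 2: 5 trees catch fire, 4 burn out
  TTTTT.
  TTTTF.
  TTTF..
  TTF...
  TTTF.F
Step 3: 5 trees catch fire, 5 burn out
  TTTTF.
  TTTF..
  TTF...
  TF....
  TTF...
Step 4: 5 trees catch fire, 5 burn out
  TTTF..
  TTF...
  TF....
  F.....
  TF....
Step 5: 4 trees catch fire, 5 burn out
  TTF...
  TF....
  F.....
  ......
  F.....
Step 6: 2 trees catch fire, 4 burn out
  TF....
  F.....
  ......
  ......
  ......

TF....
F.....
......
......
......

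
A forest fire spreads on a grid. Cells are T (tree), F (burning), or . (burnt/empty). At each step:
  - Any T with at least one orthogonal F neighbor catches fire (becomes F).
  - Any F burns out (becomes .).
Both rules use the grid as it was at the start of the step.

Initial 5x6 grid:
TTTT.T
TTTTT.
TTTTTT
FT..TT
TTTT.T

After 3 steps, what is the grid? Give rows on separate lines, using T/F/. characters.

Step 1: 3 trees catch fire, 1 burn out
  TTTT.T
  TTTTT.
  FTTTTT
  .F..TT
  FTTT.T
Step 2: 3 trees catch fire, 3 burn out
  TTTT.T
  FTTTT.
  .FTTTT
  ....TT
  .FTT.T
Step 3: 4 trees catch fire, 3 burn out
  FTTT.T
  .FTTT.
  ..FTTT
  ....TT
  ..FT.T

FTTT.T
.FTTT.
..FTTT
....TT
..FT.T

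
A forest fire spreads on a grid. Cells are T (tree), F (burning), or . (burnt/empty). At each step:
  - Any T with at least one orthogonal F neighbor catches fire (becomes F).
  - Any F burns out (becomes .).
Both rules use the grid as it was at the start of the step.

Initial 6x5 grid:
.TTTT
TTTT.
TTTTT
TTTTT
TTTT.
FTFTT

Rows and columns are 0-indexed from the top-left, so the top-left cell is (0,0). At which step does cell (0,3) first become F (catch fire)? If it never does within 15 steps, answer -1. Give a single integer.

Step 1: cell (0,3)='T' (+4 fires, +2 burnt)
Step 2: cell (0,3)='T' (+5 fires, +4 burnt)
Step 3: cell (0,3)='T' (+4 fires, +5 burnt)
Step 4: cell (0,3)='T' (+5 fires, +4 burnt)
Step 5: cell (0,3)='T' (+4 fires, +5 burnt)
Step 6: cell (0,3)='F' (+2 fires, +4 burnt)
  -> target ignites at step 6
Step 7: cell (0,3)='.' (+1 fires, +2 burnt)
Step 8: cell (0,3)='.' (+0 fires, +1 burnt)
  fire out at step 8

6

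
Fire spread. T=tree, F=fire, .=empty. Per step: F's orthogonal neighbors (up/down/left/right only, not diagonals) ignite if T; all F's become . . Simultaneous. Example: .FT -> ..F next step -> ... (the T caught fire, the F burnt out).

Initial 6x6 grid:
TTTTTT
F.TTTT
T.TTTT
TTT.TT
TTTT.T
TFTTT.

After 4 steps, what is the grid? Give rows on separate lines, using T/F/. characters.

Step 1: 5 trees catch fire, 2 burn out
  FTTTTT
  ..TTTT
  F.TTTT
  TTT.TT
  TFTT.T
  F.FTT.
Step 2: 6 trees catch fire, 5 burn out
  .FTTTT
  ..TTTT
  ..TTTT
  FFT.TT
  F.FT.T
  ...FT.
Step 3: 4 trees catch fire, 6 burn out
  ..FTTT
  ..TTTT
  ..TTTT
  ..F.TT
  ...F.T
  ....F.
Step 4: 3 trees catch fire, 4 burn out
  ...FTT
  ..FTTT
  ..FTTT
  ....TT
  .....T
  ......

...FTT
..FTTT
..FTTT
....TT
.....T
......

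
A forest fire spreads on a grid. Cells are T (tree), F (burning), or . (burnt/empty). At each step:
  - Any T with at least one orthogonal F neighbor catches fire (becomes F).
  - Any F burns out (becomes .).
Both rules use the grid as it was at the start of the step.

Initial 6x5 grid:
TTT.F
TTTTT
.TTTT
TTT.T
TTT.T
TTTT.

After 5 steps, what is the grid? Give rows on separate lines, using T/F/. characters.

Step 1: 1 trees catch fire, 1 burn out
  TTT..
  TTTTF
  .TTTT
  TTT.T
  TTT.T
  TTTT.
Step 2: 2 trees catch fire, 1 burn out
  TTT..
  TTTF.
  .TTTF
  TTT.T
  TTT.T
  TTTT.
Step 3: 3 trees catch fire, 2 burn out
  TTT..
  TTF..
  .TTF.
  TTT.F
  TTT.T
  TTTT.
Step 4: 4 trees catch fire, 3 burn out
  TTF..
  TF...
  .TF..
  TTT..
  TTT.F
  TTTT.
Step 5: 4 trees catch fire, 4 burn out
  TF...
  F....
  .F...
  TTF..
  TTT..
  TTTT.

TF...
F....
.F...
TTF..
TTT..
TTTT.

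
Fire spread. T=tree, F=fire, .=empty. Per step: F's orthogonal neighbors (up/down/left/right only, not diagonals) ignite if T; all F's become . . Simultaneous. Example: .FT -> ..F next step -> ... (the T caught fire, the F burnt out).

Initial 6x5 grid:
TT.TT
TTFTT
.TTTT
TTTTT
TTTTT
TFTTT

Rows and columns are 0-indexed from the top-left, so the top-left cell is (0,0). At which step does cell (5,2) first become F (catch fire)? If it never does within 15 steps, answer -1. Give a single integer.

Step 1: cell (5,2)='F' (+6 fires, +2 burnt)
  -> target ignites at step 1
Step 2: cell (5,2)='.' (+11 fires, +6 burnt)
Step 3: cell (5,2)='.' (+7 fires, +11 burnt)
Step 4: cell (5,2)='.' (+2 fires, +7 burnt)
Step 5: cell (5,2)='.' (+0 fires, +2 burnt)
  fire out at step 5

1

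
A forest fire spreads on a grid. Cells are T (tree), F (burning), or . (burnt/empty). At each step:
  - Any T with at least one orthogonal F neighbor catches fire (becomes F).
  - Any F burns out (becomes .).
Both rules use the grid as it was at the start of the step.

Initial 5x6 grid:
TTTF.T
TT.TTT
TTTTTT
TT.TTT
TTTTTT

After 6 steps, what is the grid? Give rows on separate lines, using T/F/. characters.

Step 1: 2 trees catch fire, 1 burn out
  TTF..T
  TT.FTT
  TTTTTT
  TT.TTT
  TTTTTT
Step 2: 3 trees catch fire, 2 burn out
  TF...T
  TT..FT
  TTTFTT
  TT.TTT
  TTTTTT
Step 3: 6 trees catch fire, 3 burn out
  F....T
  TF...F
  TTF.FT
  TT.FTT
  TTTTTT
Step 4: 6 trees catch fire, 6 burn out
  .....F
  F.....
  TF...F
  TT..FT
  TTTFTT
Step 5: 5 trees catch fire, 6 burn out
  ......
  ......
  F.....
  TF...F
  TTF.FT
Step 6: 3 trees catch fire, 5 burn out
  ......
  ......
  ......
  F.....
  TF...F

......
......
......
F.....
TF...F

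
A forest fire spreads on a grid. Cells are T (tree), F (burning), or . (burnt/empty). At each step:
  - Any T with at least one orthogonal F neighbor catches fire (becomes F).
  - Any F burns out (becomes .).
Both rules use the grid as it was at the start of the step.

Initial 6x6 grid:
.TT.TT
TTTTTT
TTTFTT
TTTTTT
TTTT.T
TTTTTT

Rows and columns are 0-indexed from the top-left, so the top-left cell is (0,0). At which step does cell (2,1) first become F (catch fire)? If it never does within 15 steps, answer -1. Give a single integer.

Step 1: cell (2,1)='T' (+4 fires, +1 burnt)
Step 2: cell (2,1)='F' (+7 fires, +4 burnt)
  -> target ignites at step 2
Step 3: cell (2,1)='.' (+9 fires, +7 burnt)
Step 4: cell (2,1)='.' (+8 fires, +9 burnt)
Step 5: cell (2,1)='.' (+3 fires, +8 burnt)
Step 6: cell (2,1)='.' (+1 fires, +3 burnt)
Step 7: cell (2,1)='.' (+0 fires, +1 burnt)
  fire out at step 7

2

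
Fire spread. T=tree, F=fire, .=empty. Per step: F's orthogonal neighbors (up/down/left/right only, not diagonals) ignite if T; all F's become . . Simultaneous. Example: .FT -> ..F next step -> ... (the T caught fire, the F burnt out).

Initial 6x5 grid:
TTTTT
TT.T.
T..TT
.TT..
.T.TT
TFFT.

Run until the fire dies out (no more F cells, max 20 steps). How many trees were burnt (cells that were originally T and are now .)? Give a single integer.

Step 1: +3 fires, +2 burnt (F count now 3)
Step 2: +2 fires, +3 burnt (F count now 2)
Step 3: +2 fires, +2 burnt (F count now 2)
Step 4: +0 fires, +2 burnt (F count now 0)
Fire out after step 4
Initially T: 18, now '.': 19
Total burnt (originally-T cells now '.'): 7

Answer: 7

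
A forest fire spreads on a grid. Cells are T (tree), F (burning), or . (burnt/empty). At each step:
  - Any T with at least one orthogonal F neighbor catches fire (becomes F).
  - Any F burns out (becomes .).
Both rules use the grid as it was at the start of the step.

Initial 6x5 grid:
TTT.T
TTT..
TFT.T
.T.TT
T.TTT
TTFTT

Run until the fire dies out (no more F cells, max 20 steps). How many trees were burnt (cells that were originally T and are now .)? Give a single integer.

Step 1: +7 fires, +2 burnt (F count now 7)
Step 2: +6 fires, +7 burnt (F count now 6)
Step 3: +5 fires, +6 burnt (F count now 5)
Step 4: +1 fires, +5 burnt (F count now 1)
Step 5: +1 fires, +1 burnt (F count now 1)
Step 6: +0 fires, +1 burnt (F count now 0)
Fire out after step 6
Initially T: 21, now '.': 29
Total burnt (originally-T cells now '.'): 20

Answer: 20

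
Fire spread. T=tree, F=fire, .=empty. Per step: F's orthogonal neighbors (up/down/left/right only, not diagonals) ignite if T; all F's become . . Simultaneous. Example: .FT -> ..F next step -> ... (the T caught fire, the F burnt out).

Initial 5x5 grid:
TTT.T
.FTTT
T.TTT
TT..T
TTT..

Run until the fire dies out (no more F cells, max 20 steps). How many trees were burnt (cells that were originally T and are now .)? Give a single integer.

Step 1: +2 fires, +1 burnt (F count now 2)
Step 2: +4 fires, +2 burnt (F count now 4)
Step 3: +2 fires, +4 burnt (F count now 2)
Step 4: +2 fires, +2 burnt (F count now 2)
Step 5: +1 fires, +2 burnt (F count now 1)
Step 6: +0 fires, +1 burnt (F count now 0)
Fire out after step 6
Initially T: 17, now '.': 19
Total burnt (originally-T cells now '.'): 11

Answer: 11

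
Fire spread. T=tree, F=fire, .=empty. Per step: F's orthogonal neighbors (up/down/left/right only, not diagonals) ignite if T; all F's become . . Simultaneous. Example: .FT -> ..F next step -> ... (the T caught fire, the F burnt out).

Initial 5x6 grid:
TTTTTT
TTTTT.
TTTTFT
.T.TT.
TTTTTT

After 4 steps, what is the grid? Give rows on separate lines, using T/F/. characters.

Step 1: 4 trees catch fire, 1 burn out
  TTTTTT
  TTTTF.
  TTTF.F
  .T.TF.
  TTTTTT
Step 2: 5 trees catch fire, 4 burn out
  TTTTFT
  TTTF..
  TTF...
  .T.F..
  TTTTFT
Step 3: 6 trees catch fire, 5 burn out
  TTTF.F
  TTF...
  TF....
  .T....
  TTTF.F
Step 4: 5 trees catch fire, 6 burn out
  TTF...
  TF....
  F.....
  .F....
  TTF...

TTF...
TF....
F.....
.F....
TTF...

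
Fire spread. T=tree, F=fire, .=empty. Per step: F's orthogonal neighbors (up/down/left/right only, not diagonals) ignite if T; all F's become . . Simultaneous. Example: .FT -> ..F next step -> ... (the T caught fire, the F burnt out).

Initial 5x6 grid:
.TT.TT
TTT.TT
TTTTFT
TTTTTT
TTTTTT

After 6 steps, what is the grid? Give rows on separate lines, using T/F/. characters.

Step 1: 4 trees catch fire, 1 burn out
  .TT.TT
  TTT.FT
  TTTF.F
  TTTTFT
  TTTTTT
Step 2: 6 trees catch fire, 4 burn out
  .TT.FT
  TTT..F
  TTF...
  TTTF.F
  TTTTFT
Step 3: 6 trees catch fire, 6 burn out
  .TT..F
  TTF...
  TF....
  TTF...
  TTTF.F
Step 4: 5 trees catch fire, 6 burn out
  .TF...
  TF....
  F.....
  TF....
  TTF...
Step 5: 4 trees catch fire, 5 burn out
  .F....
  F.....
  ......
  F.....
  TF....
Step 6: 1 trees catch fire, 4 burn out
  ......
  ......
  ......
  ......
  F.....

......
......
......
......
F.....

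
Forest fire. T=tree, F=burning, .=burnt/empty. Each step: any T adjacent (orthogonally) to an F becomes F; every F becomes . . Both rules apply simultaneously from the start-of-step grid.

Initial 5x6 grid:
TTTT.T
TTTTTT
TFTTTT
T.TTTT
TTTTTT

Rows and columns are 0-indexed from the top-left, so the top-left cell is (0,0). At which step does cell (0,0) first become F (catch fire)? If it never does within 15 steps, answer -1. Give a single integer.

Step 1: cell (0,0)='T' (+3 fires, +1 burnt)
Step 2: cell (0,0)='T' (+6 fires, +3 burnt)
Step 3: cell (0,0)='F' (+7 fires, +6 burnt)
  -> target ignites at step 3
Step 4: cell (0,0)='.' (+6 fires, +7 burnt)
Step 5: cell (0,0)='.' (+3 fires, +6 burnt)
Step 6: cell (0,0)='.' (+2 fires, +3 burnt)
Step 7: cell (0,0)='.' (+0 fires, +2 burnt)
  fire out at step 7

3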